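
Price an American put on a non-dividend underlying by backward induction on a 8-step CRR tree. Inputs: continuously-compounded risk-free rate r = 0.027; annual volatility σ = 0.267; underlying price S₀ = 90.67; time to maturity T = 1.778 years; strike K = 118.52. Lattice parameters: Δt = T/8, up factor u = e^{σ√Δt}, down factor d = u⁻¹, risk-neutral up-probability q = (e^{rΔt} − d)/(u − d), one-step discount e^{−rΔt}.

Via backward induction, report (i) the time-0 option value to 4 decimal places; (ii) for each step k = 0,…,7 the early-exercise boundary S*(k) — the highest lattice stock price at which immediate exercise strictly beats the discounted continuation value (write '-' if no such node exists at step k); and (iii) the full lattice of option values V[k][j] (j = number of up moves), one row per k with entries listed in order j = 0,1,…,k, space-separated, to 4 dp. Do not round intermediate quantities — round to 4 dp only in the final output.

params: Δt=0.22225 u=1.13414 d=0.88173 q=0.49242 e^(-rΔt)=0.99402
t_8 payoffs: 85.3965 75.9142 63.7175 48.0293 27.8500 1.8940 0.0000 0.0000 0.0000
t_7: node(7,0) S=37.5666 payoff=80.9534 vs cont=80.2443 → 80.9534 [stop]  node(7,1) S=48.3208 payoff=70.1992 vs cont=69.4901 → 70.1992 [stop]  node(7,2) S=62.1535 payoff=56.3665 vs cont=55.6574 → 56.3665 [stop]  node(7,3) S=79.9462 payoff=38.5738 vs cont=37.8647 → 38.5738 [stop]  node(7,4) S=102.8323 payoff=15.6877 vs cont=14.9786 → 15.6877 [stop]  node(7,5) S=132.2700 payoff=0.0000 vs cont=0.9556 → 0.9556 [wait]  node(7,6) S=170.1348 payoff=0.0000 vs cont=0.0000 → 0.0000 [wait]  node(7,7) S=218.8391 payoff=0.0000 vs cont=0.0000 → 0.0000 [wait]  ⇒ S*(7)=102.8323
t_6: node(6,0) S=42.6058 payoff=75.9142 vs cont=75.2052 → 75.9142 [stop]  node(6,1) S=54.8025 payoff=63.7175 vs cont=63.0085 → 63.7175 [stop]  node(6,2) S=70.4907 payoff=48.0293 vs cont=47.3202 → 48.0293 [stop]  node(6,3) S=90.6700 payoff=27.8500 vs cont=27.1409 → 27.8500 [stop]  node(6,4) S=116.6260 payoff=1.8940 vs cont=8.3829 → 8.3829 [wait]  node(6,5) S=150.0124 payoff=0.0000 vs cont=0.4821 → 0.4821 [wait]  node(6,6) S=192.9563 payoff=0.0000 vs cont=0.0000 → 0.0000 [wait]  ⇒ S*(6)=90.6700
t_5: node(5,0) S=48.3208 payoff=70.1992 vs cont=69.4901 → 70.1992 [stop]  node(5,1) S=62.1535 payoff=56.3665 vs cont=55.6574 → 56.3665 [stop]  node(5,2) S=79.9462 payoff=38.5738 vs cont=37.8647 → 38.5738 [stop]  node(5,3) S=102.8323 payoff=15.6877 vs cont=18.1548 → 18.1548 [wait]  node(5,4) S=132.2700 payoff=0.0000 vs cont=4.4655 → 4.4655 [wait]  node(5,5) S=170.1348 payoff=0.0000 vs cont=0.2433 → 0.2433 [wait]  ⇒ S*(5)=79.9462
t_4: node(4,0) S=54.8025 payoff=63.7175 vs cont=63.0085 → 63.7175 [stop]  node(4,1) S=70.4907 payoff=48.0293 vs cont=47.3202 → 48.0293 [stop]  node(4,2) S=90.6700 payoff=27.8500 vs cont=28.3485 → 28.3485 [wait]  node(4,3) S=116.6260 payoff=1.8940 vs cont=11.3457 → 11.3457 [wait]  node(4,4) S=150.0124 payoff=0.0000 vs cont=2.3721 → 2.3721 [wait]  ⇒ S*(4)=70.4907
t_3: node(3,0) S=62.1535 payoff=56.3665 vs cont=55.6574 → 56.3665 [stop]  node(3,1) S=79.9462 payoff=38.5738 vs cont=38.1087 → 38.5738 [stop]  node(3,2) S=102.8323 payoff=15.6877 vs cont=19.8565 → 19.8565 [wait]  node(3,3) S=132.2700 payoff=0.0000 vs cont=6.8855 → 6.8855 [wait]  ⇒ S*(3)=79.9462
t_2: node(2,0) S=70.4907 payoff=48.0293 vs cont=47.3202 → 48.0293 [stop]  node(2,1) S=90.6700 payoff=27.8500 vs cont=29.1814 → 29.1814 [wait]  node(2,2) S=116.6260 payoff=1.8940 vs cont=13.3887 → 13.3887 [wait]  ⇒ S*(2)=70.4907
t_1: node(1,0) S=79.9462 payoff=38.5738 vs cont=38.5164 → 38.5738 [stop]  node(1,1) S=102.8323 payoff=15.6877 vs cont=21.2767 → 21.2767 [wait]  ⇒ S*(1)=79.9462
t_0: node(0,0) S=90.6700 payoff=27.8500 vs cont=29.8766 → 29.8766 [wait]  ⇒ S*(0)=-

price = 29.8766
boundary = - 79.9462 70.4907 79.9462 70.4907 79.9462 90.6700 102.8323
tree:
29.8766
38.5738 21.2767
48.0293 29.1814 13.3887
56.3665 38.5738 19.8565 6.8855
63.7175 48.0293 28.3485 11.3457 2.3721
70.1992 56.3665 38.5738 18.1548 4.4655 0.2433
75.9142 63.7175 48.0293 27.8500 8.3829 0.4821 0.0000
80.9534 70.1992 56.3665 38.5738 15.6877 0.9556 0.0000 0.0000
85.3965 75.9142 63.7175 48.0293 27.8500 1.8940 0.0000 0.0000 0.0000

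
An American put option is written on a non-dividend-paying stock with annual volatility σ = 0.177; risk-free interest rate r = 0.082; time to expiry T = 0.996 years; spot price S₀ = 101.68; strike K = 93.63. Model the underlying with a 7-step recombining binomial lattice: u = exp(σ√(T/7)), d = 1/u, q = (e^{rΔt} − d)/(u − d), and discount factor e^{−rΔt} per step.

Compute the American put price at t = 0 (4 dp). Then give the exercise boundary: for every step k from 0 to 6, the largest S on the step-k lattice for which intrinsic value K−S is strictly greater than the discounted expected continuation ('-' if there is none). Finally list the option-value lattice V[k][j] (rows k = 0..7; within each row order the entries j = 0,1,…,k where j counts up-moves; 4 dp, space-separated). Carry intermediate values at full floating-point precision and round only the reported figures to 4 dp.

price = 1.7931
boundary = - - - 83.2238 77.8487 83.2238 88.9700
tree:
1.7931
3.3302 0.6757
6.0003 1.3937 0.1505
10.4062 2.8152 0.3549 0.0000
15.7813 5.5262 0.8373 0.0000 0.0000
20.8092 10.4062 1.9753 0.0000 0.0000 0.0000
25.5124 15.7813 4.6600 0.0000 0.0000 0.0000 0.0000
29.9118 20.8092 10.4062 0.0000 0.0000 0.0000 0.0000 0.0000

Δt=0.14229  u=1.06905  d=0.93541  q=0.57114  discount=0.98840
step 7 (expiry): payoffs max(K−S,0) = 29.9118 20.8092 10.4062 0.0000 0.0000 0.0000 0.0000 0.0000
step 6: (k=6,j=0): S=68.1176, (K−S)⁺=25.5124, hold=24.4263 ⇒ V=25.5124 exercise | (k=6,j=1): S=77.8487, (K−S)⁺=15.7813, hold=14.6952 ⇒ V=15.7813 exercise | (k=6,j=2): S=88.9700, (K−S)⁺=4.6600, hold=4.4111 ⇒ V=4.6600 exercise | (k=6,j=3): S=101.6800, (K−S)⁺=0.0000, hold=0.0000 ⇒ V=0.0000 continue | (k=6,j=4): S=116.2057, (K−S)⁺=0.0000, hold=0.0000 ⇒ V=0.0000 continue | (k=6,j=5): S=132.8066, (K−S)⁺=0.0000, hold=0.0000 ⇒ V=0.0000 continue | (k=6,j=6): S=151.7790, (K−S)⁺=0.0000, hold=0.0000 ⇒ V=0.0000 continue  boundary S*=88.9700
step 5: (k=5,j=0): S=72.8208, (K−S)⁺=20.8092, hold=19.7231 ⇒ V=20.8092 exercise | (k=5,j=1): S=83.2238, (K−S)⁺=10.4062, hold=9.3201 ⇒ V=10.4062 exercise | (k=5,j=2): S=95.1129, (K−S)⁺=0.0000, hold=1.9753 ⇒ V=1.9753 continue | (k=5,j=3): S=108.7005, (K−S)⁺=0.0000, hold=0.0000 ⇒ V=0.0000 continue | (k=5,j=4): S=124.2292, (K−S)⁺=0.0000, hold=0.0000 ⇒ V=0.0000 continue | (k=5,j=5): S=141.9762, (K−S)⁺=0.0000, hold=0.0000 ⇒ V=0.0000 continue  boundary S*=83.2238
step 4: (k=4,j=0): S=77.8487, (K−S)⁺=15.7813, hold=14.6952 ⇒ V=15.7813 exercise | (k=4,j=1): S=88.9700, (K−S)⁺=4.6600, hold=5.5262 ⇒ V=5.5262 continue | (k=4,j=2): S=101.6800, (K−S)⁺=0.0000, hold=0.8373 ⇒ V=0.8373 continue | (k=4,j=3): S=116.2057, (K−S)⁺=0.0000, hold=0.0000 ⇒ V=0.0000 continue | (k=4,j=4): S=132.8066, (K−S)⁺=0.0000, hold=0.0000 ⇒ V=0.0000 continue  boundary S*=77.8487
step 3: (k=3,j=0): S=83.2238, (K−S)⁺=10.4062, hold=9.8091 ⇒ V=10.4062 exercise | (k=3,j=1): S=95.1129, (K−S)⁺=0.0000, hold=2.8152 ⇒ V=2.8152 continue | (k=3,j=2): S=108.7005, (K−S)⁺=0.0000, hold=0.3549 ⇒ V=0.3549 continue | (k=3,j=3): S=124.2292, (K−S)⁺=0.0000, hold=0.0000 ⇒ V=0.0000 continue  boundary S*=83.2238
step 2: (k=2,j=0): S=88.9700, (K−S)⁺=4.6600, hold=6.0003 ⇒ V=6.0003 continue | (k=2,j=1): S=101.6800, (K−S)⁺=0.0000, hold=1.3937 ⇒ V=1.3937 continue | (k=2,j=2): S=116.2057, (K−S)⁺=0.0000, hold=0.1505 ⇒ V=0.1505 continue  boundary S*=-
step 1: (k=1,j=0): S=95.1129, (K−S)⁺=0.0000, hold=3.3302 ⇒ V=3.3302 continue | (k=1,j=1): S=108.7005, (K−S)⁺=0.0000, hold=0.6757 ⇒ V=0.6757 continue  boundary S*=-
step 0: (k=0,j=0): S=101.6800, (K−S)⁺=0.0000, hold=1.7931 ⇒ V=1.7931 continue  boundary S*=-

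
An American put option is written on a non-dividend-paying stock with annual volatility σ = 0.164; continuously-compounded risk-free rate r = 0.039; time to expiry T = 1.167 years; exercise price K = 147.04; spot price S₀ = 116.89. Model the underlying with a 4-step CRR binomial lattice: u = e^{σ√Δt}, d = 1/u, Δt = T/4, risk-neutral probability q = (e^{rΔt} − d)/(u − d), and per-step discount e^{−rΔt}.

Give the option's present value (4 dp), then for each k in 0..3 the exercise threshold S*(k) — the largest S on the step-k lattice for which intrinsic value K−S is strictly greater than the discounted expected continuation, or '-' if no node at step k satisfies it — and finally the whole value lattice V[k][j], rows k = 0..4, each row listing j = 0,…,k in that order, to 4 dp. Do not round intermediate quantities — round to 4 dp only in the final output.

price = 30.1500
boundary = 116.8900 127.7169 116.8900 127.7169
tree:
30.1500
40.0591 19.3231
49.1281 30.1500 10.5607
57.4284 40.0591 19.3231 3.3904
65.0250 49.1281 30.1500 7.4934 0.0000

Δt=0.29175, u=1.09262, d=0.91523, q=0.54237, disc=e^(-rΔt)=0.98869
k=4 terminal: V=max(K-S,0) → 65.0250 49.1281 30.1500 7.4934 0.0000
k=3: j=0 S=89.6116 intr=57.4284 cont=55.7648 V=57.4284[EX]; j=1 S=106.9809 intr=40.0591 cont=38.3955 V=40.0591[EX]; j=2 S=127.7169 intr=19.3231 cont=17.6595 V=19.3231[EX]; j=3 S=152.4721 intr=0.0000 cont=3.3904 V=3.3904[hold]  S*(3)=127.7169
k=2: j=0 S=97.9119 intr=49.1281 cont=47.4646 V=49.1281[EX]; j=1 S=116.8900 intr=30.1500 cont=28.4864 V=30.1500[EX]; j=2 S=139.5466 intr=7.4934 cont=10.5607 V=10.5607[hold]  S*(2)=116.8900
k=1: j=0 S=106.9809 intr=40.0591 cont=38.3955 V=40.0591[EX]; j=1 S=127.7169 intr=19.3231 cont=19.3044 V=19.3231[EX]  S*(1)=127.7169
k=0: j=0 S=116.8900 intr=30.1500 cont=28.4864 V=30.1500[EX]  S*(0)=116.8900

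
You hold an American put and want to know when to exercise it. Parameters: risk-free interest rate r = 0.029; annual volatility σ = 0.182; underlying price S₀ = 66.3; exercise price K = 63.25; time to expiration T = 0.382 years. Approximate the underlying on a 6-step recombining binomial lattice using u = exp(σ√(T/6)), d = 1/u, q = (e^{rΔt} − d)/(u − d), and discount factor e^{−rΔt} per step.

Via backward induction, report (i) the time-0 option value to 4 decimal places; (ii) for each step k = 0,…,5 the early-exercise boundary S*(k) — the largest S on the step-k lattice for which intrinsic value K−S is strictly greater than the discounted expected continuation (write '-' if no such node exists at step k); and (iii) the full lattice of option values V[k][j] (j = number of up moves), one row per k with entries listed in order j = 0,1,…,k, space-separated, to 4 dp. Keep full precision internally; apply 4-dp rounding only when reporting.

price = 1.5244
boundary = - - - - 55.1744 57.7672
tree:
1.5244
2.4430 0.6425
3.7966 1.1443 0.1602
5.6759 1.9950 0.3266 0.0000
8.0756 3.3783 0.6659 0.0000 0.0000
10.5521 5.4828 1.3576 0.0000 0.0000 0.0000
12.9174 8.0756 2.7681 0.0000 0.0000 0.0000 0.0000

params: Δt=0.06367 u=1.04699 d=0.95512 q=0.50864 e^(-rΔt)=0.99816
t_6 payoffs: 12.9174 8.0756 2.7681 0.0000 0.0000 0.0000 0.0000
t_5: node(5,0) S=52.6979 payoff=10.5521 vs cont=10.4354 → 10.5521 [stop]  node(5,1) S=57.7672 payoff=5.4828 vs cont=5.3661 → 5.4828 [stop]  node(5,2) S=63.3242 payoff=0.0000 vs cont=1.3576 → 1.3576 [wait]  node(5,3) S=69.4157 payoff=0.0000 vs cont=0.0000 → 0.0000 [wait]  node(5,4) S=76.0931 payoff=0.0000 vs cont=0.0000 → 0.0000 [wait]  node(5,5) S=83.4129 payoff=0.0000 vs cont=0.0000 → 0.0000 [wait]  ⇒ S*(5)=57.7672
t_4: node(4,0) S=55.1744 payoff=8.0756 vs cont=7.9589 → 8.0756 [stop]  node(4,1) S=60.4819 payoff=2.7681 vs cont=3.3783 → 3.3783 [wait]  node(4,2) S=66.3000 payoff=0.0000 vs cont=0.6659 → 0.6659 [wait]  node(4,3) S=72.6778 payoff=0.0000 vs cont=0.0000 → 0.0000 [wait]  node(4,4) S=79.6690 payoff=0.0000 vs cont=0.0000 → 0.0000 [wait]  ⇒ S*(4)=55.1744
t_3: node(3,0) S=57.7672 payoff=5.4828 vs cont=5.6759 → 5.6759 [wait]  node(3,1) S=63.3242 payoff=0.0000 vs cont=1.9950 → 1.9950 [wait]  node(3,2) S=69.4157 payoff=0.0000 vs cont=0.3266 → 0.3266 [wait]  node(3,3) S=76.0931 payoff=0.0000 vs cont=0.0000 → 0.0000 [wait]  ⇒ S*(3)=-
t_2: node(2,0) S=60.4819 payoff=2.7681 vs cont=3.7966 → 3.7966 [wait]  node(2,1) S=66.3000 payoff=0.0000 vs cont=1.1443 → 1.1443 [wait]  node(2,2) S=72.6778 payoff=0.0000 vs cont=0.1602 → 0.1602 [wait]  ⇒ S*(2)=-
t_1: node(1,0) S=63.3242 payoff=0.0000 vs cont=2.4430 → 2.4430 [wait]  node(1,1) S=69.4157 payoff=0.0000 vs cont=0.6425 → 0.6425 [wait]  ⇒ S*(1)=-
t_0: node(0,0) S=66.3000 payoff=0.0000 vs cont=1.5244 → 1.5244 [wait]  ⇒ S*(0)=-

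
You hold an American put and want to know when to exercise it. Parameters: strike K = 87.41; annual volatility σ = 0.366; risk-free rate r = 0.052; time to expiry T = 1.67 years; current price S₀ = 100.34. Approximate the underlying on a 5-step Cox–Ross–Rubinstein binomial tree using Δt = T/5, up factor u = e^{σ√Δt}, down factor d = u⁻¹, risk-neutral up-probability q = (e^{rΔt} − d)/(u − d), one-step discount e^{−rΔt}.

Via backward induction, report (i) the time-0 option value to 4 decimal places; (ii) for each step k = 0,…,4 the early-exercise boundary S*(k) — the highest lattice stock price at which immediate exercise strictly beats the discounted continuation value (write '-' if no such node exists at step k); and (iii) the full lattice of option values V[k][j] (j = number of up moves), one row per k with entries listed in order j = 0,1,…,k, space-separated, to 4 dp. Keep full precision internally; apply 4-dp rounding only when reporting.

Δt=0.33400  u=1.23556  d=0.80935  q=0.48842  discount=0.98278
step 5 (expiry): payoffs max(K−S,0) = 52.5633 34.2131 6.1996 0.0000 0.0000 0.0000
step 4: (k=4,j=0): S=43.0550, (K−S)⁺=44.3550, hold=42.8500 ⇒ V=44.3550 exercise | (k=4,j=1): S=65.7278, (K−S)⁺=21.6822, hold=20.1772 ⇒ V=21.6822 exercise | (k=4,j=2): S=100.3400, (K−S)⁺=0.0000, hold=3.1170 ⇒ V=3.1170 continue | (k=4,j=3): S=153.1790, (K−S)⁺=0.0000, hold=0.0000 ⇒ V=0.0000 continue | (k=4,j=4): S=233.8430, (K−S)⁺=0.0000, hold=0.0000 ⇒ V=0.0000 continue  boundary S*=65.7278
step 3: (k=3,j=0): S=53.1969, (K−S)⁺=34.2131, hold=32.7081 ⇒ V=34.2131 exercise | (k=3,j=1): S=81.2104, (K−S)⁺=6.1996, hold=12.3973 ⇒ V=12.3973 continue | (k=3,j=2): S=123.9757, (K−S)⁺=0.0000, hold=1.5671 ⇒ V=1.5671 continue | (k=3,j=3): S=189.2613, (K−S)⁺=0.0000, hold=0.0000 ⇒ V=0.0000 continue  boundary S*=53.1969
step 2: (k=2,j=0): S=65.7278, (K−S)⁺=21.6822, hold=23.1522 ⇒ V=23.1522 continue | (k=2,j=1): S=100.3400, (K−S)⁺=0.0000, hold=6.9852 ⇒ V=6.9852 continue | (k=2,j=2): S=153.1790, (K−S)⁺=0.0000, hold=0.7879 ⇒ V=0.7879 continue  boundary S*=-
step 1: (k=1,j=0): S=81.2104, (K−S)⁺=6.1996, hold=14.9932 ⇒ V=14.9932 continue | (k=1,j=1): S=123.9757, (K−S)⁺=0.0000, hold=3.8902 ⇒ V=3.8902 continue  boundary S*=-
step 0: (k=0,j=0): S=100.3400, (K−S)⁺=0.0000, hold=9.4055 ⇒ V=9.4055 continue  boundary S*=-

price = 9.4055
boundary = - - - 53.1969 65.7278
tree:
9.4055
14.9932 3.8902
23.1522 6.9852 0.7879
34.2131 12.3973 1.5671 0.0000
44.3550 21.6822 3.1170 0.0000 0.0000
52.5633 34.2131 6.1996 0.0000 0.0000 0.0000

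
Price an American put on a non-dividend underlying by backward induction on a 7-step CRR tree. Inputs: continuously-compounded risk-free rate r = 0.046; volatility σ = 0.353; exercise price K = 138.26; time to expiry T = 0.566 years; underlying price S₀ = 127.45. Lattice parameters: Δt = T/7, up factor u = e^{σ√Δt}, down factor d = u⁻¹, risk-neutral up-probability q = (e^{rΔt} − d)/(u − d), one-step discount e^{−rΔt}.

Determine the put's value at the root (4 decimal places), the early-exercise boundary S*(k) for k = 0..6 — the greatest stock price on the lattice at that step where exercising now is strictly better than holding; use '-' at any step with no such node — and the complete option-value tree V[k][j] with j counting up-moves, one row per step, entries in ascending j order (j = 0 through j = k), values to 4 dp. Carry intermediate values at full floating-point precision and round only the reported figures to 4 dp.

Δt=0.08086  u=1.10559  d=0.90450  q=0.49346  discount=0.99629
step 7 (expiry): payoffs max(K−S,0) = 75.1370 61.1032 43.9494 22.9819 0.0000 0.0000 0.0000 0.0000
step 6: (k=6,j=0): S=69.7880, (K−S)⁺=68.4720, hold=67.9587 ⇒ V=68.4720 exercise | (k=6,j=1): S=85.3036, (K−S)⁺=52.9564, hold=52.4431 ⇒ V=52.9564 exercise | (k=6,j=2): S=104.2686, (K−S)⁺=33.9914, hold=33.4781 ⇒ V=33.9914 exercise | (k=6,j=3): S=127.4500, (K−S)⁺=10.8100, hold=11.5981 ⇒ V=11.5981 continue | (k=6,j=4): S=155.7852, (K−S)⁺=0.0000, hold=0.0000 ⇒ V=0.0000 continue | (k=6,j=5): S=190.4199, (K−S)⁺=0.0000, hold=0.0000 ⇒ V=0.0000 continue | (k=6,j=6): S=232.7548, (K−S)⁺=0.0000, hold=0.0000 ⇒ V=0.0000 continue  boundary S*=104.2686
step 5: (k=5,j=0): S=77.1568, (K−S)⁺=61.1032, hold=60.5899 ⇒ V=61.1032 exercise | (k=5,j=1): S=94.3106, (K−S)⁺=43.9494, hold=43.4361 ⇒ V=43.9494 exercise | (k=5,j=2): S=115.2781, (K−S)⁺=22.9819, hold=22.8561 ⇒ V=22.9819 exercise | (k=5,j=3): S=140.9071, (K−S)⁺=0.0000, hold=5.8531 ⇒ V=5.8531 continue | (k=5,j=4): S=172.2342, (K−S)⁺=0.0000, hold=0.0000 ⇒ V=0.0000 continue | (k=5,j=5): S=210.5259, (K−S)⁺=0.0000, hold=0.0000 ⇒ V=0.0000 continue  boundary S*=115.2781
step 4: (k=4,j=0): S=85.3036, (K−S)⁺=52.9564, hold=52.4431 ⇒ V=52.9564 exercise | (k=4,j=1): S=104.2686, (K−S)⁺=33.9914, hold=33.4781 ⇒ V=33.9914 exercise | (k=4,j=2): S=127.4500, (K−S)⁺=10.8100, hold=14.4757 ⇒ V=14.4757 continue | (k=4,j=3): S=155.7852, (K−S)⁺=0.0000, hold=2.9538 ⇒ V=2.9538 continue | (k=4,j=4): S=190.4199, (K−S)⁺=0.0000, hold=0.0000 ⇒ V=0.0000 continue  boundary S*=104.2686
step 3: (k=3,j=0): S=94.3106, (K−S)⁺=43.9494, hold=43.4361 ⇒ V=43.9494 exercise | (k=3,j=1): S=115.2781, (K−S)⁺=22.9819, hold=24.2708 ⇒ V=24.2708 continue | (k=3,j=2): S=140.9071, (K−S)⁺=0.0000, hold=8.7575 ⇒ V=8.7575 continue | (k=3,j=3): S=172.2342, (K−S)⁺=0.0000, hold=1.4907 ⇒ V=1.4907 continue  boundary S*=94.3106
step 2: (k=2,j=0): S=104.2686, (K−S)⁺=33.9914, hold=34.1117 ⇒ V=34.1117 continue | (k=2,j=1): S=127.4500, (K−S)⁺=10.8100, hold=16.5539 ⇒ V=16.5539 continue | (k=2,j=2): S=155.7852, (K−S)⁺=0.0000, hold=5.1524 ⇒ V=5.1524 continue  boundary S*=-
step 1: (k=1,j=0): S=115.2781, (K−S)⁺=22.9819, hold=25.3532 ⇒ V=25.3532 continue | (k=1,j=1): S=140.9071, (K−S)⁺=0.0000, hold=10.8872 ⇒ V=10.8872 continue  boundary S*=-
step 0: (k=0,j=0): S=127.4500, (K−S)⁺=10.8100, hold=18.1472 ⇒ V=18.1472 continue  boundary S*=-

price = 18.1472
boundary = - - - 94.3106 104.2686 115.2781 104.2686
tree:
18.1472
25.3532 10.8872
34.1117 16.5539 5.1524
43.9494 24.2708 8.7575 1.4907
52.9564 33.9914 14.4757 2.9538 0.0000
61.1032 43.9494 22.9819 5.8531 0.0000 0.0000
68.4720 52.9564 33.9914 11.5981 0.0000 0.0000 0.0000
75.1370 61.1032 43.9494 22.9819 0.0000 0.0000 0.0000 0.0000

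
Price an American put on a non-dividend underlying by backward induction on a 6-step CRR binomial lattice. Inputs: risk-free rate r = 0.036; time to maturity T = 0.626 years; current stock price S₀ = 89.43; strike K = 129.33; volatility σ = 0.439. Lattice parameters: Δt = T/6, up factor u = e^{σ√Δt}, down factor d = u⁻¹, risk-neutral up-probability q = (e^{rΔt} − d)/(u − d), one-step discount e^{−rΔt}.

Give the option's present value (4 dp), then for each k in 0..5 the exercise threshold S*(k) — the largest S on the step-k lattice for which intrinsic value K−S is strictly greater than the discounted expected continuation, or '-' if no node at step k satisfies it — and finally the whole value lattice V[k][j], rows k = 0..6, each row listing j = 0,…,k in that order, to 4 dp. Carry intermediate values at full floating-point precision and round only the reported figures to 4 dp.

price = 41.3531
boundary = - 77.6069 67.3469 77.6069 89.4300 103.0543
tree:
41.3531
51.7231 30.3466
61.9831 40.4788 19.5133
70.8867 51.7231 28.5100 9.8355
78.6132 61.9831 39.9000 16.2878 2.8620
85.3183 70.8867 51.7231 26.2757 5.5016 0.0000
91.1368 78.6132 61.9831 39.9000 10.5758 0.0000 0.0000

Δt=0.10433, u=1.15235, d=0.86779, q=0.47783, disc=e^(-rΔt)=0.99625
k=6 terminal: V=max(K-S,0) → 91.1368 78.6132 61.9831 39.9000 10.5758 0.0000 0.0000
k=5: j=0 S=44.0117 intr=85.3183 cont=84.8334 V=85.3183[EX]; j=1 S=58.4433 intr=70.8867 cont=70.4019 V=70.8867[EX]; j=2 S=77.6069 intr=51.7231 cont=51.2383 V=51.7231[EX]; j=3 S=103.0543 intr=26.2757 cont=25.7908 V=26.2757[EX]; j=4 S=136.8460 intr=0.0000 cont=5.5016 V=5.5016[hold]; j=5 S=181.7180 intr=0.0000 cont=0.0000 V=0.0000[hold]  S*(5)=103.0543
k=4: j=0 S=50.7168 intr=78.6132 cont=78.1284 V=78.6132[EX]; j=1 S=67.3469 intr=61.9831 cont=61.4983 V=61.9831[EX]; j=2 S=89.4300 intr=39.9000 cont=39.4151 V=39.9000[EX]; j=3 S=118.7542 intr=10.5758 cont=16.2878 V=16.2878[hold]; j=4 S=157.6939 intr=0.0000 cont=2.8620 V=2.8620[hold]  S*(4)=89.4300
k=3: j=0 S=58.4433 intr=70.8867 cont=70.4019 V=70.8867[EX]; j=1 S=77.6069 intr=51.7231 cont=51.2383 V=51.7231[EX]; j=2 S=103.0543 intr=26.2757 cont=28.5100 V=28.5100[hold]; j=3 S=136.8460 intr=0.0000 cont=9.8355 V=9.8355[hold]  S*(3)=77.6069
k=2: j=0 S=67.3469 intr=61.9831 cont=61.4983 V=61.9831[EX]; j=1 S=89.4300 intr=39.9000 cont=40.4788 V=40.4788[hold]; j=2 S=118.7542 intr=10.5758 cont=19.5133 V=19.5133[hold]  S*(2)=67.3469
k=1: j=0 S=77.6069 intr=51.7231 cont=51.5138 V=51.7231[EX]; j=1 S=103.0543 intr=26.2757 cont=30.3466 V=30.3466[hold]  S*(1)=77.6069
k=0: j=0 S=89.4300 intr=39.9000 cont=41.3531 V=41.3531[hold]  S*(0)=-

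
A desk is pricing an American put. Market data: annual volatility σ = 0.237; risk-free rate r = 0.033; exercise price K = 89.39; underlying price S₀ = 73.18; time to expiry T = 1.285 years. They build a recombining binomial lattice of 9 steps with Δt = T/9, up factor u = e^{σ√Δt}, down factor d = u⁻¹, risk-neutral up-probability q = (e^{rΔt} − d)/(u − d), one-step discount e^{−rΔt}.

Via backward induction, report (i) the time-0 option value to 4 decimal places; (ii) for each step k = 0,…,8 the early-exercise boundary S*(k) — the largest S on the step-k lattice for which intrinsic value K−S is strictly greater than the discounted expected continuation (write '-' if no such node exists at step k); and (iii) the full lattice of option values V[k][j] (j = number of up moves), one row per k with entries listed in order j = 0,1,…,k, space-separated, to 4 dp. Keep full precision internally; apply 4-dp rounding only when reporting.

Δt=0.14278  u=1.09368  d=0.91434  q=0.50396  discount=0.99530
step 9 (expiry): payoffs max(K−S,0) = 56.7040 50.2927 42.6239 33.4509 22.4786 9.3541 0.0000 0.0000 0.0000 0.0000
step 8: (k=8,j=0): S=35.7482, (K−S)⁺=53.6418, hold=53.2216 ⇒ V=53.6418 exercise | (k=8,j=1): S=42.7601, (K−S)⁺=46.6299, hold=46.2097 ⇒ V=46.6299 exercise | (k=8,j=2): S=51.1474, (K−S)⁺=38.2426, hold=37.8224 ⇒ V=38.2426 exercise | (k=8,j=3): S=61.1798, (K−S)⁺=28.2102, hold=27.7900 ⇒ V=28.2102 exercise | (k=8,j=4): S=73.1800, (K−S)⁺=16.2100, hold=15.7898 ⇒ V=16.2100 exercise | (k=8,j=5): S=87.5340, (K−S)⁺=1.8560, hold=4.6182 ⇒ V=4.6182 continue | (k=8,j=6): S=104.7035, (K−S)⁺=0.0000, hold=0.0000 ⇒ V=0.0000 continue | (k=8,j=7): S=125.2408, (K−S)⁺=0.0000, hold=0.0000 ⇒ V=0.0000 continue | (k=8,j=8): S=149.8064, (K−S)⁺=0.0000, hold=0.0000 ⇒ V=0.0000 continue  boundary S*=73.1800
step 7: (k=7,j=0): S=39.0973, (K−S)⁺=50.2927, hold=49.8725 ⇒ V=50.2927 exercise | (k=7,j=1): S=46.7661, (K−S)⁺=42.6239, hold=42.2037 ⇒ V=42.6239 exercise | (k=7,j=2): S=55.9391, (K−S)⁺=33.4509, hold=33.0307 ⇒ V=33.4509 exercise | (k=7,j=3): S=66.9114, (K−S)⁺=22.4786, hold=22.0584 ⇒ V=22.4786 exercise | (k=7,j=4): S=80.0359, (K−S)⁺=9.3541, hold=10.3195 ⇒ V=10.3195 continue | (k=7,j=5): S=95.7346, (K−S)⁺=0.0000, hold=2.2800 ⇒ V=2.2800 continue | (k=7,j=6): S=114.5127, (K−S)⁺=0.0000, hold=0.0000 ⇒ V=0.0000 continue | (k=7,j=7): S=136.9740, (K−S)⁺=0.0000, hold=0.0000 ⇒ V=0.0000 continue  boundary S*=66.9114
step 6: (k=6,j=0): S=42.7601, (K−S)⁺=46.6299, hold=46.2097 ⇒ V=46.6299 exercise | (k=6,j=1): S=51.1474, (K−S)⁺=38.2426, hold=37.8224 ⇒ V=38.2426 exercise | (k=6,j=2): S=61.1798, (K−S)⁺=28.2102, hold=27.7900 ⇒ V=28.2102 exercise | (k=6,j=3): S=73.1800, (K−S)⁺=16.2100, hold=16.2740 ⇒ V=16.2740 continue | (k=6,j=4): S=87.5340, (K−S)⁺=1.8560, hold=6.2385 ⇒ V=6.2385 continue | (k=6,j=5): S=104.7035, (K−S)⁺=0.0000, hold=1.1257 ⇒ V=1.1257 continue | (k=6,j=6): S=125.2408, (K−S)⁺=0.0000, hold=0.0000 ⇒ V=0.0000 continue  boundary S*=61.1798
step 5: (k=5,j=0): S=46.7661, (K−S)⁺=42.6239, hold=42.2037 ⇒ V=42.6239 exercise | (k=5,j=1): S=55.9391, (K−S)⁺=33.4509, hold=33.0307 ⇒ V=33.4509 exercise | (k=5,j=2): S=66.9114, (K−S)⁺=22.4786, hold=22.0905 ⇒ V=22.4786 exercise | (k=5,j=3): S=80.0359, (K−S)⁺=9.3541, hold=11.1638 ⇒ V=11.1638 continue | (k=5,j=4): S=95.7346, (K−S)⁺=0.0000, hold=3.6446 ⇒ V=3.6446 continue | (k=5,j=5): S=114.5127, (K−S)⁺=0.0000, hold=0.5558 ⇒ V=0.5558 continue  boundary S*=66.9114
step 4: (k=4,j=0): S=51.1474, (K−S)⁺=38.2426, hold=37.8224 ⇒ V=38.2426 exercise | (k=4,j=1): S=61.1798, (K−S)⁺=28.2102, hold=27.7900 ⇒ V=28.2102 exercise | (k=4,j=2): S=73.1800, (K−S)⁺=16.2100, hold=16.6975 ⇒ V=16.6975 continue | (k=4,j=3): S=87.5340, (K−S)⁺=1.8560, hold=7.3397 ⇒ V=7.3397 continue | (k=4,j=4): S=104.7035, (K−S)⁺=0.0000, hold=2.0781 ⇒ V=2.0781 continue  boundary S*=61.1798
step 3: (k=3,j=0): S=55.9391, (K−S)⁺=33.4509, hold=33.0307 ⇒ V=33.4509 exercise | (k=3,j=1): S=66.9114, (K−S)⁺=22.4786, hold=22.3029 ⇒ V=22.4786 exercise | (k=3,j=2): S=80.0359, (K−S)⁺=9.3541, hold=11.9252 ⇒ V=11.9252 continue | (k=3,j=3): S=95.7346, (K−S)⁺=0.0000, hold=4.6661 ⇒ V=4.6661 continue  boundary S*=66.9114
step 2: (k=2,j=0): S=61.1798, (K−S)⁺=28.2102, hold=27.7900 ⇒ V=28.2102 exercise | (k=2,j=1): S=73.1800, (K−S)⁺=16.2100, hold=17.0795 ⇒ V=17.0795 continue | (k=2,j=2): S=87.5340, (K−S)⁺=1.8560, hold=8.2280 ⇒ V=8.2280 continue  boundary S*=61.1798
step 1: (k=1,j=0): S=66.9114, (K−S)⁺=22.4786, hold=22.4945 ⇒ V=22.4945 continue | (k=1,j=1): S=80.0359, (K−S)⁺=9.3541, hold=12.5594 ⇒ V=12.5594 continue  boundary S*=-
step 0: (k=0,j=0): S=73.1800, (K−S)⁺=16.2100, hold=17.4054 ⇒ V=17.4054 continue  boundary S*=-

price = 17.4054
boundary = - - 61.1798 66.9114 61.1798 66.9114 61.1798 66.9114 73.1800
tree:
17.4054
22.4945 12.5594
28.2102 17.0795 8.2280
33.4509 22.4786 11.9252 4.6661
38.2426 28.2102 16.6975 7.3397 2.0781
42.6239 33.4509 22.4786 11.1638 3.6446 0.5558
46.6299 38.2426 28.2102 16.2740 6.2385 1.1257 0.0000
50.2927 42.6239 33.4509 22.4786 10.3195 2.2800 0.0000 0.0000
53.6418 46.6299 38.2426 28.2102 16.2100 4.6182 0.0000 0.0000 0.0000
56.7040 50.2927 42.6239 33.4509 22.4786 9.3541 0.0000 0.0000 0.0000 0.0000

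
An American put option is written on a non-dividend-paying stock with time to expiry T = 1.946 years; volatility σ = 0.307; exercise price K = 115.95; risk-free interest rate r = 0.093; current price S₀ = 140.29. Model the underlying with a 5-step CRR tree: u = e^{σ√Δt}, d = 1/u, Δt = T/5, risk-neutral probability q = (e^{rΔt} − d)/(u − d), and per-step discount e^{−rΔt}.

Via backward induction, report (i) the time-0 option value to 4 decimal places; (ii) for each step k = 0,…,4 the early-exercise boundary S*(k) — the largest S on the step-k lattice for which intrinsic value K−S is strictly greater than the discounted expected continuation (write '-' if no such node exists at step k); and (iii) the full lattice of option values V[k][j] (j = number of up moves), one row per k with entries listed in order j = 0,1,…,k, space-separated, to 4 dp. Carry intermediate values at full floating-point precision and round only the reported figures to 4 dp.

Δt=0.38920  u=1.21109  d=0.82570  q=0.54790  discount=0.96445
step 5 (expiry): payoffs max(K−S,0) = 62.1061 36.9745 0.1127 0.0000 0.0000 0.0000
step 4: (k=4,j=0): S=65.2100, (K−S)⁺=50.7400, hold=46.6182 ⇒ V=50.7400 exercise | (k=4,j=1): S=95.6468, (K−S)⁺=20.3032, hold=16.1814 ⇒ V=20.3032 exercise | (k=4,j=2): S=140.2900, (K−S)⁺=0.0000, hold=0.0491 ⇒ V=0.0491 continue | (k=4,j=3): S=205.7704, (K−S)⁺=0.0000, hold=0.0000 ⇒ V=0.0000 continue | (k=4,j=4): S=301.8139, (K−S)⁺=0.0000, hold=0.0000 ⇒ V=0.0000 continue  boundary S*=95.6468
step 3: (k=3,j=0): S=78.9755, (K−S)⁺=36.9745, hold=32.8527 ⇒ V=36.9745 exercise | (k=3,j=1): S=115.8373, (K−S)⁺=0.1127, hold=8.8787 ⇒ V=8.8787 continue | (k=3,j=2): S=169.9045, (K−S)⁺=0.0000, hold=0.0214 ⇒ V=0.0214 continue | (k=3,j=3): S=249.2075, (K−S)⁺=0.0000, hold=0.0000 ⇒ V=0.0000 continue  boundary S*=78.9755
step 2: (k=2,j=0): S=95.6468, (K−S)⁺=20.3032, hold=20.8135 ⇒ V=20.8135 continue | (k=2,j=1): S=140.2900, (K−S)⁺=0.0000, hold=3.8826 ⇒ V=3.8826 continue | (k=2,j=2): S=205.7704, (K−S)⁺=0.0000, hold=0.0093 ⇒ V=0.0093 continue  boundary S*=-
step 1: (k=1,j=0): S=115.8373, (K−S)⁺=0.1127, hold=11.1269 ⇒ V=11.1269 continue | (k=1,j=1): S=169.9045, (K−S)⁺=0.0000, hold=1.6979 ⇒ V=1.6979 continue  boundary S*=-
step 0: (k=0,j=0): S=140.2900, (K−S)⁺=0.0000, hold=5.7488 ⇒ V=5.7488 continue  boundary S*=-

price = 5.7488
boundary = - - - 78.9755 95.6468
tree:
5.7488
11.1269 1.6979
20.8135 3.8826 0.0093
36.9745 8.8787 0.0214 0.0000
50.7400 20.3032 0.0491 0.0000 0.0000
62.1061 36.9745 0.1127 0.0000 0.0000 0.0000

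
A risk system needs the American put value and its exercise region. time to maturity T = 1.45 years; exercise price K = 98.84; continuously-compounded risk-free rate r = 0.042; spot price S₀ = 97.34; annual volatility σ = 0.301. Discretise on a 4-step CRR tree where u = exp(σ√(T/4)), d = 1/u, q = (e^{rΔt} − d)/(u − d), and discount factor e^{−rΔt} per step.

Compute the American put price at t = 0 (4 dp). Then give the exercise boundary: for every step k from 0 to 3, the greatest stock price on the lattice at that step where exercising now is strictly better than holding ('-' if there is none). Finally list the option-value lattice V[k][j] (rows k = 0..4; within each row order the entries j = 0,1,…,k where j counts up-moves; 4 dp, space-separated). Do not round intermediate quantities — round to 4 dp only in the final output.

Δt=0.36250, u=1.19869, d=0.83425, q=0.49691, disc=e^(-rΔt)=0.98489
k=4 terminal: V=max(K-S,0) → 51.6913 31.0945 1.5000 0.0000 0.0000
k=3: j=0 S=56.5165 intr=42.3235 cont=40.8301 V=42.3235[EX]; j=1 S=81.2056 intr=17.6344 cont=16.1410 V=17.6344[EX]; j=2 S=116.6801 intr=0.0000 cont=0.7432 V=0.7432[hold]; j=3 S=167.6516 intr=0.0000 cont=0.0000 V=0.0000[hold]  S*(3)=81.2056
k=2: j=0 S=67.7455 intr=31.0945 cont=29.6011 V=31.0945[EX]; j=1 S=97.3400 intr=1.5000 cont=9.1013 V=9.1013[hold]; j=2 S=139.8628 intr=0.0000 cont=0.3683 V=0.3683[hold]  S*(2)=67.7455
k=1: j=0 S=81.2056 intr=17.6344 cont=19.8611 V=19.8611[hold]; j=1 S=116.6801 intr=0.0000 cont=4.6898 V=4.6898[hold]  S*(1)=-
k=0: j=0 S=97.3400 intr=1.5000 cont=12.1361 V=12.1361[hold]  S*(0)=-

price = 12.1361
boundary = - - 67.7455 81.2056
tree:
12.1361
19.8611 4.6898
31.0945 9.1013 0.3683
42.3235 17.6344 0.7432 0.0000
51.6913 31.0945 1.5000 0.0000 0.0000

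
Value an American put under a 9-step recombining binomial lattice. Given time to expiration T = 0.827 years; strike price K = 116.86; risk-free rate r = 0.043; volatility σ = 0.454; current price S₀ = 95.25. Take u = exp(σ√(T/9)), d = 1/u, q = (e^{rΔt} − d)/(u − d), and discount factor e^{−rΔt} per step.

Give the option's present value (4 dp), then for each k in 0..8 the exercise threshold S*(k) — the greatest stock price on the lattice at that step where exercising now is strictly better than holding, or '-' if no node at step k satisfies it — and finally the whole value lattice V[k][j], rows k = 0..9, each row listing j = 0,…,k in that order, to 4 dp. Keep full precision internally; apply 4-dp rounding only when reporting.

params: Δt=0.09189 u=1.14754 d=0.87143 q=0.47999 e^(-rΔt)=0.99606
t_9 payoffs: 89.2574 80.5115 68.9945 53.8282 33.8565 7.5567 0.0000 0.0000 0.0000 0.0000
t_8: node(8,0) S=31.6751 payoff=85.1849 vs cont=84.7241 → 85.1849 [stop]  node(8,1) S=41.7114 payoff=75.1486 vs cont=74.6878 → 75.1486 [stop]  node(8,2) S=54.9277 payoff=61.9323 vs cont=61.4715 → 61.9323 [stop]  node(8,3) S=72.3316 payoff=44.5284 vs cont=44.0676 → 44.5284 [stop]  node(8,4) S=95.2500 payoff=21.6100 vs cont=21.1492 → 21.6100 [stop]  node(8,5) S=125.4301 payoff=0.0000 vs cont=3.9141 → 3.9141 [wait]  node(8,6) S=165.1728 payoff=0.0000 vs cont=0.0000 → 0.0000 [wait]  node(8,7) S=217.5081 payoff=0.0000 vs cont=0.0000 → 0.0000 [wait]  node(8,8) S=286.4259 payoff=0.0000 vs cont=0.0000 → 0.0000 [wait]  ⇒ S*(8)=95.2500
t_7: node(7,0) S=36.3485 payoff=80.5115 vs cont=80.0507 → 80.5115 [stop]  node(7,1) S=47.8655 payoff=68.9945 vs cont=68.5336 → 68.9945 [stop]  node(7,2) S=63.0318 payoff=53.8282 vs cont=53.3674 → 53.8282 [stop]  node(7,3) S=83.0035 payoff=33.8565 vs cont=33.3956 → 33.8565 [stop]  node(7,4) S=109.3033 payoff=7.5567 vs cont=13.0645 → 13.0645 [wait]  node(7,5) S=143.9363 payoff=0.0000 vs cont=2.0273 → 2.0273 [wait]  node(7,6) S=189.5427 payoff=0.0000 vs cont=0.0000 → 0.0000 [wait]  node(7,7) S=249.5996 payoff=0.0000 vs cont=0.0000 → 0.0000 [wait]  ⇒ S*(7)=83.0035
t_6: node(6,0) S=41.7114 payoff=75.1486 vs cont=74.6878 → 75.1486 [stop]  node(6,1) S=54.9277 payoff=61.9323 vs cont=61.4715 → 61.9323 [stop]  node(6,2) S=72.3316 payoff=44.5284 vs cont=44.0676 → 44.5284 [stop]  node(6,3) S=95.2500 payoff=21.6100 vs cont=23.7824 → 23.7824 [wait]  node(6,4) S=125.4301 payoff=0.0000 vs cont=7.7362 → 7.7362 [wait]  node(6,5) S=165.1728 payoff=0.0000 vs cont=1.0501 → 1.0501 [wait]  node(6,6) S=217.5081 payoff=0.0000 vs cont=0.0000 → 0.0000 [wait]  ⇒ S*(6)=72.3316
t_5: node(5,0) S=47.8655 payoff=68.9945 vs cont=68.5336 → 68.9945 [stop]  node(5,1) S=63.0318 payoff=53.8282 vs cont=53.3674 → 53.8282 [stop]  node(5,2) S=83.0035 payoff=33.8565 vs cont=34.4343 → 34.4343 [wait]  node(5,3) S=109.3033 payoff=7.5567 vs cont=16.0170 → 16.0170 [wait]  node(5,4) S=143.9363 payoff=0.0000 vs cont=4.5091 → 4.5091 [wait]  node(5,5) S=189.5427 payoff=0.0000 vs cont=0.5439 → 0.5439 [wait]  ⇒ S*(5)=63.0318
t_4: node(4,0) S=54.9277 payoff=61.9323 vs cont=61.4715 → 61.9323 [stop]  node(4,1) S=72.3316 payoff=44.5284 vs cont=44.3438 → 44.5284 [stop]  node(4,2) S=95.2500 payoff=21.6100 vs cont=25.4933 → 25.4933 [wait]  node(4,3) S=125.4301 payoff=0.0000 vs cont=10.4520 → 10.4520 [wait]  node(4,4) S=165.1728 payoff=0.0000 vs cont=2.5956 → 2.5956 [wait]  ⇒ S*(4)=72.3316
t_3: node(3,0) S=63.0318 payoff=53.8282 vs cont=53.3674 → 53.8282 [stop]  node(3,1) S=83.0035 payoff=33.8565 vs cont=35.2522 → 35.2522 [wait]  node(3,2) S=109.3033 payoff=7.5567 vs cont=18.2016 → 18.2016 [wait]  node(3,3) S=143.9363 payoff=0.0000 vs cont=6.6546 → 6.6546 [wait]  ⇒ S*(3)=63.0318
t_2: node(2,0) S=72.3316 payoff=44.5284 vs cont=44.7349 → 44.7349 [wait]  node(2,1) S=95.2500 payoff=21.6100 vs cont=26.9614 → 26.9614 [wait]  node(2,2) S=125.4301 payoff=0.0000 vs cont=12.6093 → 12.6093 [wait]  ⇒ S*(2)=-
t_1: node(1,0) S=83.0035 payoff=33.8565 vs cont=36.0610 → 36.0610 [wait]  node(1,1) S=109.3033 payoff=7.5567 vs cont=19.9934 → 19.9934 [wait]  ⇒ S*(1)=-
t_0: node(0,0) S=95.2500 payoff=21.6100 vs cont=28.2370 → 28.2370 [wait]  ⇒ S*(0)=-

price = 28.2370
boundary = - - - 63.0318 72.3316 63.0318 72.3316 83.0035 95.2500
tree:
28.2370
36.0610 19.9934
44.7349 26.9614 12.6093
53.8282 35.2522 18.2016 6.6546
61.9323 44.5284 25.4933 10.4520 2.5956
68.9945 53.8282 34.4343 16.0170 4.5091 0.5439
75.1486 61.9323 44.5284 23.7824 7.7362 1.0501 0.0000
80.5115 68.9945 53.8282 33.8565 13.0645 2.0273 0.0000 0.0000
85.1849 75.1486 61.9323 44.5284 21.6100 3.9141 0.0000 0.0000 0.0000
89.2574 80.5115 68.9945 53.8282 33.8565 7.5567 0.0000 0.0000 0.0000 0.0000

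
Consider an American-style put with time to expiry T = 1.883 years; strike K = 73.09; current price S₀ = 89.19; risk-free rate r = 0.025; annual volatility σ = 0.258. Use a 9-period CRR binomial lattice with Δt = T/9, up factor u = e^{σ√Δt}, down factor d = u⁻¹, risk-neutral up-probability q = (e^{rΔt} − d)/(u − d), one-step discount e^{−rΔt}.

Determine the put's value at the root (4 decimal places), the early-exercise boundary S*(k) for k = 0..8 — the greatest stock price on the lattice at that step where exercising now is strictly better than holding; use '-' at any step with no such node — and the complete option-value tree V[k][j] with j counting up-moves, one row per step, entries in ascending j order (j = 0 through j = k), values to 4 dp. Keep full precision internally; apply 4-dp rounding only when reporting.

params: Δt=0.20922 u=1.12526 d=0.88869 q=0.49270 e^(-rΔt)=0.99478
t_9 payoffs: 42.2545 34.0460 23.6523 10.4919 0.0000 0.0000 0.0000 0.0000 0.0000 0.0000
t_8: node(8,0) S=34.6979 payoff=38.3921 vs cont=38.0108 → 38.3921 [stop]  node(8,1) S=43.9346 payoff=29.1554 vs cont=28.7741 → 29.1554 [stop]  node(8,2) S=55.6301 payoff=17.4599 vs cont=17.0786 → 17.4599 [stop]  node(8,3) S=70.4389 payoff=2.6511 vs cont=5.2948 → 5.2948 [wait]  node(8,4) S=89.1900 payoff=0.0000 vs cont=0.0000 → 0.0000 [wait]  node(8,5) S=112.9326 payoff=0.0000 vs cont=0.0000 → 0.0000 [wait]  node(8,6) S=142.9956 payoff=0.0000 vs cont=0.0000 → 0.0000 [wait]  node(8,7) S=181.0615 payoff=0.0000 vs cont=0.0000 → 0.0000 [wait]  node(8,8) S=229.2606 payoff=0.0000 vs cont=0.0000 → 0.0000 [wait]  ⇒ S*(8)=55.6301
t_7: node(7,0) S=39.0440 payoff=34.0460 vs cont=33.6647 → 34.0460 [stop]  node(7,1) S=49.4377 payoff=23.6523 vs cont=23.2710 → 23.6523 [stop]  node(7,2) S=62.5981 payoff=10.4919 vs cont=11.4064 → 11.4064 [wait]  node(7,3) S=79.2619 payoff=0.0000 vs cont=2.6720 → 2.6720 [wait]  node(7,4) S=100.3617 payoff=0.0000 vs cont=0.0000 → 0.0000 [wait]  node(7,5) S=127.0782 payoff=0.0000 vs cont=0.0000 → 0.0000 [wait]  node(7,6) S=160.9068 payoff=0.0000 vs cont=0.0000 → 0.0000 [wait]  node(7,7) S=203.7407 payoff=0.0000 vs cont=0.0000 → 0.0000 [wait]  ⇒ S*(7)=49.4377
t_6: node(6,0) S=43.9346 payoff=29.1554 vs cont=28.7741 → 29.1554 [stop]  node(6,1) S=55.6301 payoff=17.4599 vs cont=17.5268 → 17.5268 [wait]  node(6,2) S=70.4389 payoff=2.6511 vs cont=7.0659 → 7.0659 [wait]  node(6,3) S=89.1900 payoff=0.0000 vs cont=1.3485 → 1.3485 [wait]  node(6,4) S=112.9326 payoff=0.0000 vs cont=0.0000 → 0.0000 [wait]  node(6,5) S=142.9956 payoff=0.0000 vs cont=0.0000 → 0.0000 [wait]  node(6,6) S=181.0615 payoff=0.0000 vs cont=0.0000 → 0.0000 [wait]  ⇒ S*(6)=43.9346
t_5: node(5,0) S=49.4377 payoff=23.6523 vs cont=23.3038 → 23.6523 [stop]  node(5,1) S=62.5981 payoff=10.4919 vs cont=12.3082 → 12.3082 [wait]  node(5,2) S=79.2619 payoff=0.0000 vs cont=4.2268 → 4.2268 [wait]  node(5,3) S=100.3617 payoff=0.0000 vs cont=0.6805 → 0.6805 [wait]  node(5,4) S=127.0782 payoff=0.0000 vs cont=0.0000 → 0.0000 [wait]  node(5,5) S=160.9068 payoff=0.0000 vs cont=0.0000 → 0.0000 [wait]  ⇒ S*(5)=49.4377
t_4: node(4,0) S=55.6301 payoff=17.4599 vs cont=17.9689 → 17.9689 [wait]  node(4,1) S=70.4389 payoff=2.6511 vs cont=8.2830 → 8.2830 [wait]  node(4,2) S=89.1900 payoff=0.0000 vs cont=2.4666 → 2.4666 [wait]  node(4,3) S=112.9326 payoff=0.0000 vs cont=0.3434 → 0.3434 [wait]  node(4,4) S=142.9956 payoff=0.0000 vs cont=0.0000 → 0.0000 [wait]  ⇒ S*(4)=-
t_3: node(3,0) S=62.5981 payoff=10.4919 vs cont=13.1278 → 13.1278 [wait]  node(3,1) S=79.2619 payoff=0.0000 vs cont=5.3890 → 5.3890 [wait]  node(3,2) S=100.3617 payoff=0.0000 vs cont=1.4131 → 1.4131 [wait]  node(3,3) S=127.0782 payoff=0.0000 vs cont=0.1733 → 0.1733 [wait]  ⇒ S*(3)=-
t_2: node(2,0) S=70.4389 payoff=2.6511 vs cont=9.2663 → 9.2663 [wait]  node(2,1) S=89.1900 payoff=0.0000 vs cont=3.4122 → 3.4122 [wait]  node(2,2) S=112.9326 payoff=0.0000 vs cont=0.7981 → 0.7981 [wait]  ⇒ S*(2)=-
t_1: node(1,0) S=79.2619 payoff=0.0000 vs cont=6.3487 → 6.3487 [wait]  node(1,1) S=100.3617 payoff=0.0000 vs cont=2.1131 → 2.1131 [wait]  ⇒ S*(1)=-
t_0: node(0,0) S=89.1900 payoff=0.0000 vs cont=4.2396 → 4.2396 [wait]  ⇒ S*(0)=-

price = 4.2396
boundary = - - - - - 49.4377 43.9346 49.4377 55.6301
tree:
4.2396
6.3487 2.1131
9.2663 3.4122 0.7981
13.1278 5.3890 1.4131 0.1733
17.9689 8.2830 2.4666 0.3434 0.0000
23.6523 12.3082 4.2268 0.6805 0.0000 0.0000
29.1554 17.5268 7.0659 1.3485 0.0000 0.0000 0.0000
34.0460 23.6523 11.4064 2.6720 0.0000 0.0000 0.0000 0.0000
38.3921 29.1554 17.4599 5.2948 0.0000 0.0000 0.0000 0.0000 0.0000
42.2545 34.0460 23.6523 10.4919 0.0000 0.0000 0.0000 0.0000 0.0000 0.0000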